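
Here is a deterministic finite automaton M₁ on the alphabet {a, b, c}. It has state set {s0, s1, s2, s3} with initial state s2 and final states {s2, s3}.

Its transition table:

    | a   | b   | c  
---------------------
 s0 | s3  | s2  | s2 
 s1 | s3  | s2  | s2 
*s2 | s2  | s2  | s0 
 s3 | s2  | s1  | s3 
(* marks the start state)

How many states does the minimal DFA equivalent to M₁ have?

3

Every state is reachable, so we keep all 4.
Initial partition by acceptance: {s2,s3} | {s0,s1}.
Split {s2,s3} by δ(·,b) → {s2} and {s3}.
The partition is now stable with 3 blocks: {s2} | {s0,s1} | {s3}.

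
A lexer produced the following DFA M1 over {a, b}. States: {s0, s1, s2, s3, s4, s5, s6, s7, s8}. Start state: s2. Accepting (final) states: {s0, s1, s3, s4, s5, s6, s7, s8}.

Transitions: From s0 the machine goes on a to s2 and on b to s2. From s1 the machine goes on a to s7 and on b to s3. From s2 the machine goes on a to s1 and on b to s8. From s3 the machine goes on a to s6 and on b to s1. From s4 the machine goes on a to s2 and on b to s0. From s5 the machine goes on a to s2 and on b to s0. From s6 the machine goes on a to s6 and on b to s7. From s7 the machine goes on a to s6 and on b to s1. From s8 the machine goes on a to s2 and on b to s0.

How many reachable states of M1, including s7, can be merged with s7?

4

First remove the unreachable states {s4,s5}; 7 states remain.
Initial partition by acceptance: {s0,s1,s3,s6,s7,s8} | {s2}.
Refine {s0,s1,s3,s6,s7,s8} on symbol a: members go to different blocks, giving {s1,s3,s6,s7} and {s0,s8}.
Split {s0,s8} by δ(·,b) → {s0} and {s8}.
The partition is now stable with 4 blocks: {s1,s3,s6,s7} | {s2} | {s0} | {s8}.
The equivalence class containing s7 is {s1,s3,s6,s7}, of size 4.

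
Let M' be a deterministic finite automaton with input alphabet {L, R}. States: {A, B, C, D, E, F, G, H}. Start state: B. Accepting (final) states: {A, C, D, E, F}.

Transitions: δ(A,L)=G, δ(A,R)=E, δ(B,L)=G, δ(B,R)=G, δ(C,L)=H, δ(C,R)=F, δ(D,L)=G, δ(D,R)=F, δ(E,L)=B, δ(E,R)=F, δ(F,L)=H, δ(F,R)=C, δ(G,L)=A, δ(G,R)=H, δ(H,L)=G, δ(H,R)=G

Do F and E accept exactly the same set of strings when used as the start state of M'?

Yes

States {D} cannot be reached from the start state, so discard them.
Initial partition by acceptance: {A,C,E,F} | {B,G,H}.
Split {B,G,H} by δ(·,L) → {B,H} and {G}.
Split {A,C,E,F} by δ(·,L) → {C,E,F} and {A}.
No further refinement is possible. Final partition (4 blocks): {C,E,F} | {B,H} | {G} | {A}.
F and E lie in the same block of the stable partition, so they are equivalent — no string distinguishes them.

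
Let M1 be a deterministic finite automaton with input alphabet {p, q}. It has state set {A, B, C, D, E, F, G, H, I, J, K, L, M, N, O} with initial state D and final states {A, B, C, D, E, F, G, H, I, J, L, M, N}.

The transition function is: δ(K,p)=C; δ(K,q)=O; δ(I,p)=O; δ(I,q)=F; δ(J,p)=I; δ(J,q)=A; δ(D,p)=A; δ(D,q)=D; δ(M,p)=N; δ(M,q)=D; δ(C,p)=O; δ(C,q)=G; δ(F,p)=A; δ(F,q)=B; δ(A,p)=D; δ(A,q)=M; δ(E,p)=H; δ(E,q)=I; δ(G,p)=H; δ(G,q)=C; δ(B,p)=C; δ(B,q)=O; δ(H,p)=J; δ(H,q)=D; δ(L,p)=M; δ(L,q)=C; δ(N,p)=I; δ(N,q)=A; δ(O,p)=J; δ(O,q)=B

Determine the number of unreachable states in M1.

Starting at D and following transitions, the reachable set is {A, B, C, D, F, G, H, I, J, M, N, O}. That leaves E, K, L unreachable — 3 in total.

3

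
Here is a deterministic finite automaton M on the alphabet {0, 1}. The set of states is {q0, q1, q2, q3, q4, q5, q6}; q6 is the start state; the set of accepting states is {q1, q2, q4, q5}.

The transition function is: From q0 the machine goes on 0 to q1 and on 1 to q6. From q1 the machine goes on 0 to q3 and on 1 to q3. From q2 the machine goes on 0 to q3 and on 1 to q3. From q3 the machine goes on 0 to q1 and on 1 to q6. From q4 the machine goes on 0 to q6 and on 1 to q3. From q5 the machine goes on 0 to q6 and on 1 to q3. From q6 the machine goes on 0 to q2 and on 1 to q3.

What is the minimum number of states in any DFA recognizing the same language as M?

States {q0,q4,q5} cannot be reached from the start state, so discard them.
Start with accepting vs non-accepting: {q1,q2} | {q3,q6}.
No further refinement is possible. Final partition (2 blocks): {q1,q2} | {q3,q6}.

2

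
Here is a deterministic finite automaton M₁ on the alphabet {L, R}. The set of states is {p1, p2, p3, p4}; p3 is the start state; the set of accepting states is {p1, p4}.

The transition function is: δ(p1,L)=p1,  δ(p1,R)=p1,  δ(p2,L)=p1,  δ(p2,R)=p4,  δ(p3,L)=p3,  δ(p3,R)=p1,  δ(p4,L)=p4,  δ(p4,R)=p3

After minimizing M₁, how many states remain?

2

Reachable states from the start: {p1,p3}. Unreachable: {p2,p4} — drop them.
Initial partition by acceptance: {p1} | {p3}.
The partition is now stable with 2 blocks: {p1} | {p3}.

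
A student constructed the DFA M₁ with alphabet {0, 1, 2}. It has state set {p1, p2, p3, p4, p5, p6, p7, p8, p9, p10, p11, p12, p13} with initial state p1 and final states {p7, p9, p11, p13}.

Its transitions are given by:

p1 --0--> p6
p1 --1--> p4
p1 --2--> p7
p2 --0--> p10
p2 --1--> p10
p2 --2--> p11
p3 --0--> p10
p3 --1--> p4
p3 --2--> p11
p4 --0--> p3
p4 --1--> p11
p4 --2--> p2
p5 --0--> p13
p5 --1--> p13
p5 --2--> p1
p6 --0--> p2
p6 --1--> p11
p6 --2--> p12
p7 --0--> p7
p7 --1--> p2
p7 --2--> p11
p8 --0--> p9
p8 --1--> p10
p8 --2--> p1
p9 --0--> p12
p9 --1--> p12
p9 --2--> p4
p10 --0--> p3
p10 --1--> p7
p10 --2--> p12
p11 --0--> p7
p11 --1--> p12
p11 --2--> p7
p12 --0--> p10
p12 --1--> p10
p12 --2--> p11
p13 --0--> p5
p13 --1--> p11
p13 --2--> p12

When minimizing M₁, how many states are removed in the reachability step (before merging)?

4

BFS from p1 reaches {p1, p2, p3, p4, p6, p7, p10, p11, p12}; the 4 state(s) p5, p8, p9, p13 are never visited.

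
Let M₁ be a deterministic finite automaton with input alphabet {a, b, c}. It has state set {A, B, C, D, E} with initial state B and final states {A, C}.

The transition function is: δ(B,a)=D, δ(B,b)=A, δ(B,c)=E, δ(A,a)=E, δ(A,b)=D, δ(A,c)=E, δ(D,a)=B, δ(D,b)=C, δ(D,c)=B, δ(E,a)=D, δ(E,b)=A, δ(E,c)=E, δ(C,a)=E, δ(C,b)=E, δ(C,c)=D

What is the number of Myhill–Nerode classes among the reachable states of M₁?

Every state is reachable, so we keep all 5.
P0 = {A,C} | {B,D,E}.
The partition is now stable with 2 blocks: {A,C} | {B,D,E}.

2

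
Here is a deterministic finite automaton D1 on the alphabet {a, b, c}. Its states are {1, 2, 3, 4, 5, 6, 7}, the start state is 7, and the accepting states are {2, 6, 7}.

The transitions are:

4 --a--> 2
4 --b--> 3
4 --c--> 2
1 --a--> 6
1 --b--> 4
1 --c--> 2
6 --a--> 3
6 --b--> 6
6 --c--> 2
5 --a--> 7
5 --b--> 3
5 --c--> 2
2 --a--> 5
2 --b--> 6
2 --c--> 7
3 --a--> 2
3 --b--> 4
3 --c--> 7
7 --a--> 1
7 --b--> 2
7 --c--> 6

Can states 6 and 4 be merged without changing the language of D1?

Every state is reachable, so we keep all 7.
Initial partition by acceptance: {2,6,7} | {1,3,4,5}.
The partition is now stable with 2 blocks: {2,6,7} | {1,3,4,5}.
6 and 4 end up in different blocks, so they are distinguishable. For instance, the string 'ε' is accepted from only 6.

No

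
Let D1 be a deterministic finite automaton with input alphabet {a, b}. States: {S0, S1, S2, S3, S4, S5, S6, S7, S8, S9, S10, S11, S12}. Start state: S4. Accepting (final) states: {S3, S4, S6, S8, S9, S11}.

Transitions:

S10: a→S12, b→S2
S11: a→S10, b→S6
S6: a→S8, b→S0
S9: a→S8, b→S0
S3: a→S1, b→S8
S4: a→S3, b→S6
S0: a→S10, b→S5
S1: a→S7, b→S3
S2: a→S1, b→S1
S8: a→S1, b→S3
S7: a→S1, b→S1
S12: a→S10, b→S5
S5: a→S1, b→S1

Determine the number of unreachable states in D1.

2

No path from S4 leads to S9, S11; the other 11 states are all reachable.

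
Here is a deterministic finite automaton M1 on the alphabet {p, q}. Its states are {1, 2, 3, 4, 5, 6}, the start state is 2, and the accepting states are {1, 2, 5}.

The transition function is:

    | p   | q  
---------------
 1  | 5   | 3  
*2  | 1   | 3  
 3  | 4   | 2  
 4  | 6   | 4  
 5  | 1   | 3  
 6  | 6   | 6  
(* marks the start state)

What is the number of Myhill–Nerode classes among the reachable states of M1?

Initial partition by acceptance: {1,2,5} | {3,4,6}.
On input q, block {3,4,6} splits into {4,6} and {3}.
No further refinement is possible. Final partition (3 blocks): {1,2,5} | {4,6} | {3}.

3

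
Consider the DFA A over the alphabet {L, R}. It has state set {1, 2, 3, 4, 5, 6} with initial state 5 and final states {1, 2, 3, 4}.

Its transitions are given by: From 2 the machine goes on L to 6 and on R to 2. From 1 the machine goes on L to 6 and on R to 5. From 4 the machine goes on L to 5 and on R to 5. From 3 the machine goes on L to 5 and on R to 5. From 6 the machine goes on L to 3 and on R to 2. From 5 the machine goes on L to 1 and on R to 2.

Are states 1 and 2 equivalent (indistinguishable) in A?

No

States {4} cannot be reached from the start state, so discard them.
P0 = {1,2,3} | {5,6}.
Refine {1,2,3} on symbol R: members go to different blocks, giving {1,3} and {2}.
The partition is now stable with 3 blocks: {1,3} | {5,6} | {2}.
1 and 2 end up in different blocks, so they are distinguishable. For instance, the string 'R' is accepted from only 2.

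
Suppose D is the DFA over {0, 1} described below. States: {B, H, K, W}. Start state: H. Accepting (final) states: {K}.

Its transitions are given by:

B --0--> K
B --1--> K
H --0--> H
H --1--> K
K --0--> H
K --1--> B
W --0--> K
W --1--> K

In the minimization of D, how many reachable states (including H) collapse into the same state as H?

1

First remove the unreachable states {W}; 3 states remain.
P0 = {K} | {B,H}.
Refine {B,H} on symbol 0: members go to different blocks, giving {B} and {H}.
No further refinement is possible. Final partition (3 blocks): {K} | {B} | {H}.
State H belongs to the block {H}, which has 1 states.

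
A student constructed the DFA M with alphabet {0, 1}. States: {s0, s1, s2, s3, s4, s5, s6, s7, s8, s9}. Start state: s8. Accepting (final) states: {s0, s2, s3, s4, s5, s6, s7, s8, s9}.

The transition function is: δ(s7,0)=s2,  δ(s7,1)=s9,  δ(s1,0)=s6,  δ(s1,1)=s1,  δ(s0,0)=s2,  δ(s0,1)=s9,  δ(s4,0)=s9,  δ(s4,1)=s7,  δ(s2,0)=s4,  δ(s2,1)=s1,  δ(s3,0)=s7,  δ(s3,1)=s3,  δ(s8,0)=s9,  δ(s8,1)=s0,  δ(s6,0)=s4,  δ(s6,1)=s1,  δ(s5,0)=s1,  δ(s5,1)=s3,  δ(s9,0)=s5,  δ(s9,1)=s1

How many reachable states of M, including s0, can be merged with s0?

Every state is reachable, so we keep all 10.
Start with accepting vs non-accepting: {s0,s2,s3,s4,s5,s6,s7,s8,s9} | {s1}.
Refine {s0,s2,s3,s4,s5,s6,s7,s8,s9} on symbol 0: members go to different blocks, giving {s0,s2,s3,s4,s6,s7,s8,s9} and {s5}.
Split {s0,s2,s3,s4,s6,s7,s8,s9} by δ(·,0) → {s0,s2,s3,s4,s6,s7,s8} and {s9}.
On input 0, block {s0,s2,s3,s4,s6,s7,s8} splits into {s0,s2,s3,s6,s7} and {s4,s8}.
Refine {s0,s2,s3,s6,s7} on symbol 0: members go to different blocks, giving {s0,s3,s7} and {s2,s6}.
Split {s0,s3,s7} by δ(·,0) → {s0,s7} and {s3}.
Stable partition: {s0,s7} | {s1} | {s5} | {s9} | {s4,s8} | {s2,s6} | {s3} — 7 equivalence classes.
The equivalence class containing s0 is {s0,s7}, of size 2.

2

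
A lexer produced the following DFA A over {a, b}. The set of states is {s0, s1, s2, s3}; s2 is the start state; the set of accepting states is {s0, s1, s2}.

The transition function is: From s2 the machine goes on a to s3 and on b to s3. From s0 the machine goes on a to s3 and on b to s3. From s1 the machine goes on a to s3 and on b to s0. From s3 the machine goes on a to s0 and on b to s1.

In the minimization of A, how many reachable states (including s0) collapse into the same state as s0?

2

P0 = {s0,s1,s2} | {s3}.
On input b, block {s0,s1,s2} splits into {s0,s2} and {s1}.
The partition is now stable with 3 blocks: {s0,s2} | {s3} | {s1}.
State s0 belongs to the block {s0,s2}, which has 2 states.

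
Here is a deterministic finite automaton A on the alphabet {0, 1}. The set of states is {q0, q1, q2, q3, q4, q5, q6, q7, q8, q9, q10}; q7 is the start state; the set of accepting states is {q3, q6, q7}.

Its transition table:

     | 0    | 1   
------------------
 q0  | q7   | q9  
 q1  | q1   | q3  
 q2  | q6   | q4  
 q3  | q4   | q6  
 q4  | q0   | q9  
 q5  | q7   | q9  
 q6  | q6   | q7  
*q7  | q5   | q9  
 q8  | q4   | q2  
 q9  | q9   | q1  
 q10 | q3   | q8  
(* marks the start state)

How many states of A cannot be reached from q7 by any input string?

3

BFS from q7 reaches {q0, q1, q3, q4, q5, q6, q7, q9}; the 3 state(s) q2, q8, q10 are never visited.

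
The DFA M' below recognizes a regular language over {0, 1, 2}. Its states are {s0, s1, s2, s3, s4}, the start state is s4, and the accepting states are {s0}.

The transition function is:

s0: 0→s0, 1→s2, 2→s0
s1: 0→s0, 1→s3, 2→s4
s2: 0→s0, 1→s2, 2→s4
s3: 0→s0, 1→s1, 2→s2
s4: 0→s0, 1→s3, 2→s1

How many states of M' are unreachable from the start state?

Every one of the 5 states is reachable from s4.

0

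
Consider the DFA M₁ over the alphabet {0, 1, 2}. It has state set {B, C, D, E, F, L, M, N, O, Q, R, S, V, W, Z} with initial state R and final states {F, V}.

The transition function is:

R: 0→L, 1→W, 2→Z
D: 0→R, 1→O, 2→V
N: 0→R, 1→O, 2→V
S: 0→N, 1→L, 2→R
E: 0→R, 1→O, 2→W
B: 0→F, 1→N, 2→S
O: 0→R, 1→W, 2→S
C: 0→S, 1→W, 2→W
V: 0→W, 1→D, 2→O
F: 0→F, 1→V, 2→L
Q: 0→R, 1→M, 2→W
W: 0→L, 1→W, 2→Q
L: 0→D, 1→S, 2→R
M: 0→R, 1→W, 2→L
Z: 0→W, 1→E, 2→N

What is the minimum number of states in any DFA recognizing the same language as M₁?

States {B,C,F} cannot be reached from the start state, so discard them.
P0 = {V} | {D,E,L,M,N,O,Q,R,S,W,Z}.
Refine {D,E,L,M,N,O,Q,R,S,W,Z} on symbol 2: members go to different blocks, giving {E,L,M,O,Q,R,S,W,Z} and {D,N}.
On input 0, block {E,L,M,O,Q,R,S,W,Z} splits into {E,M,O,Q,R,W,Z} and {L,S}.
Split {E,M,O,Q,R,W,Z} by δ(·,0) → {E,M,O,Q,Z} and {R,W}.
Split {E,M,O,Q,Z} by δ(·,1) → {E,Q,Z} and {M,O}.
Split {E,Q,Z} by δ(·,1) → {E,Q} and {Z}.
On input 2, block {R,W} splits into {R} and {W}.
Stable partition: {V} | {E,Q} | {D,N} | {L,S} | {R} | {M,O} | {Z} | {W} — 8 equivalence classes.

8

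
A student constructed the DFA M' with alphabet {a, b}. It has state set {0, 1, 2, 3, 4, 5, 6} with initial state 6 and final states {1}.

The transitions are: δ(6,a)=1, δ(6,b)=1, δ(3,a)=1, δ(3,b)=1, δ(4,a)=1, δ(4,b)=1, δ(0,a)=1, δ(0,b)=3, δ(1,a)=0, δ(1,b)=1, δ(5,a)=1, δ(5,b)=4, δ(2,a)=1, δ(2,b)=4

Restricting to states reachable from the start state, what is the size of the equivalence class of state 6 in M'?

States {2,4,5} cannot be reached from the start state, so discard them.
P0 = {1} | {0,3,6}.
On input b, block {0,3,6} splits into {3,6} and {0}.
No further refinement is possible. Final partition (3 blocks): {1} | {3,6} | {0}.
The equivalence class containing 6 is {3,6}, of size 2.

2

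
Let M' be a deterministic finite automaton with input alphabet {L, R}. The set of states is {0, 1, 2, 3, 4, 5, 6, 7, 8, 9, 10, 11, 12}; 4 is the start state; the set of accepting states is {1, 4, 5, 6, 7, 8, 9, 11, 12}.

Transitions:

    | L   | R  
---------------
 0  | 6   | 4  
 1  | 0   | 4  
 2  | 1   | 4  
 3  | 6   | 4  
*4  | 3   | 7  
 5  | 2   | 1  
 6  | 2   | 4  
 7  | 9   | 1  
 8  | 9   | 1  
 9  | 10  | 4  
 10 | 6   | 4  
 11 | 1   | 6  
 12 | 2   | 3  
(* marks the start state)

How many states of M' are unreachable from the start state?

No path from 4 leads to 5, 8, 11, 12; the other 9 states are all reachable.

4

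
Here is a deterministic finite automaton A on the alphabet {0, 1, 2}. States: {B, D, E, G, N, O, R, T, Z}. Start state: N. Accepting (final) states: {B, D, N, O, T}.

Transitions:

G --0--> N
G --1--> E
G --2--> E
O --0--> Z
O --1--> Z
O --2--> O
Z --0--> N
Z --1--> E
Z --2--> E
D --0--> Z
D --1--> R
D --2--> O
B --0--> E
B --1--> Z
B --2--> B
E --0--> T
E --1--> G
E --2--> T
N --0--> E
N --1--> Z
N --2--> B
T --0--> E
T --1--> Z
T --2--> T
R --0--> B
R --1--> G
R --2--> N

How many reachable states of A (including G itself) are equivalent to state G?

Reachable states from the start: {B,E,G,N,T,Z}. Unreachable: {D,O,R} — drop them.
P0 = {B,N,T} | {E,G,Z}.
On input 2, block {E,G,Z} splits into {G,Z} and {E}.
Stable partition: {B,N,T} | {G,Z} | {E} — 3 equivalence classes.
State G belongs to the block {G,Z}, which has 2 states.

2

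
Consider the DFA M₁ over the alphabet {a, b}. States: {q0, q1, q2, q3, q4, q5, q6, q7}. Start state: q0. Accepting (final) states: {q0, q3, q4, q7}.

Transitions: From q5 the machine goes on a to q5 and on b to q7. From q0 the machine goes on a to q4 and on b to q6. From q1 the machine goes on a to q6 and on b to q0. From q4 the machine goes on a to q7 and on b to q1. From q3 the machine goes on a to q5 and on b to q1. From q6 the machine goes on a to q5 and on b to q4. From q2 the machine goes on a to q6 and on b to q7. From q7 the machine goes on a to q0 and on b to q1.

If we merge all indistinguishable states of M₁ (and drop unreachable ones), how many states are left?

First remove the unreachable states {q2,q3}; 6 states remain.
Start with accepting vs non-accepting: {q0,q4,q7} | {q1,q5,q6}.
Stable partition: {q0,q4,q7} | {q1,q5,q6} — 2 equivalence classes.

2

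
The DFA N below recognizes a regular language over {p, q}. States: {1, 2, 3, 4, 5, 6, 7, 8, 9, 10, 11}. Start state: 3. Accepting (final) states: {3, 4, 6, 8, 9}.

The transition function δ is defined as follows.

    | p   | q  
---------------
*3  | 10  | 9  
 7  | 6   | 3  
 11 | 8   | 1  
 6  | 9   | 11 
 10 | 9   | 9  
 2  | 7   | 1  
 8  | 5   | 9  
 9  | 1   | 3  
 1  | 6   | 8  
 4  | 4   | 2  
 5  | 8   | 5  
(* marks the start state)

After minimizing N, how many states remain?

8

First remove the unreachable states {2,4,7}; 8 states remain.
P0 = {3,6,8,9} | {1,5,10,11}.
On input p, block {3,6,8,9} splits into {3,8,9} and {6}.
On input p, block {1,5,10,11} splits into {5,10,11} and {1}.
Refine {3,8,9} on symbol p: members go to different blocks, giving {3,8} and {9}.
Refine {5,10,11} on symbol p: members go to different blocks, giving {5,11} and {10}.
Split {3,8} by δ(·,p) → {3} and {8}.
Split {5,11} by δ(·,q) → {5} and {11}.
No further refinement is possible. Final partition (8 blocks): {3} | {5} | {6} | {1} | {9} | {10} | {8} | {11}.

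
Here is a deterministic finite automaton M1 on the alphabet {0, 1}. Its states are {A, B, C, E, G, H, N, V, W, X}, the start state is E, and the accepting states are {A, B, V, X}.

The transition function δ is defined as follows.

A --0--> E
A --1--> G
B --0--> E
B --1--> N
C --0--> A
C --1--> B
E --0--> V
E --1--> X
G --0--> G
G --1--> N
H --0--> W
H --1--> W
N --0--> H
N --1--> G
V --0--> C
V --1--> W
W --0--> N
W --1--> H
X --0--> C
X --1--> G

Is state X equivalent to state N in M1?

No

Initial partition by acceptance: {A,B,V,X} | {C,E,G,H,N,W}.
On input 0, block {C,E,G,H,N,W} splits into {G,H,N,W} and {C,E}.
No further refinement is possible. Final partition (3 blocks): {A,B,V,X} | {G,H,N,W} | {C,E}.
X and N end up in different blocks, so they are distinguishable. For instance, the string 'ε' is accepted from only X.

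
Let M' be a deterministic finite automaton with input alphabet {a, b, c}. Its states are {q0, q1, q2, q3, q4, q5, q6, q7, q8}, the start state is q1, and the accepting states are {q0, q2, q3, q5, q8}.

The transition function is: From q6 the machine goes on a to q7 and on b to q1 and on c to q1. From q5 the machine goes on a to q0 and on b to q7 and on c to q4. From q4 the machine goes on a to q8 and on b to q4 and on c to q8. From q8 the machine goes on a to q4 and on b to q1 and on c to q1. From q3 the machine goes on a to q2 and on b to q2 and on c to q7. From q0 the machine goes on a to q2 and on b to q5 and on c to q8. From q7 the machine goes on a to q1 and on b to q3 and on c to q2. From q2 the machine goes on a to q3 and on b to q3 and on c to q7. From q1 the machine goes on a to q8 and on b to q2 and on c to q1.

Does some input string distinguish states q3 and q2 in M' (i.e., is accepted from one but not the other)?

No

First remove the unreachable states {q0,q5,q6}; 6 states remain.
Start with accepting vs non-accepting: {q2,q3,q8} | {q1,q4,q7}.
On input a, block {q2,q3,q8} splits into {q2,q3} and {q8}.
On input a, block {q1,q4,q7} splits into {q1,q4} and {q7}.
Refine {q1,q4} on symbol b: members go to different blocks, giving {q1} and {q4}.
The partition is now stable with 5 blocks: {q2,q3} | {q1} | {q8} | {q7} | {q4}.
q3 and q2 lie in the same block of the stable partition, so they are equivalent — no string distinguishes them.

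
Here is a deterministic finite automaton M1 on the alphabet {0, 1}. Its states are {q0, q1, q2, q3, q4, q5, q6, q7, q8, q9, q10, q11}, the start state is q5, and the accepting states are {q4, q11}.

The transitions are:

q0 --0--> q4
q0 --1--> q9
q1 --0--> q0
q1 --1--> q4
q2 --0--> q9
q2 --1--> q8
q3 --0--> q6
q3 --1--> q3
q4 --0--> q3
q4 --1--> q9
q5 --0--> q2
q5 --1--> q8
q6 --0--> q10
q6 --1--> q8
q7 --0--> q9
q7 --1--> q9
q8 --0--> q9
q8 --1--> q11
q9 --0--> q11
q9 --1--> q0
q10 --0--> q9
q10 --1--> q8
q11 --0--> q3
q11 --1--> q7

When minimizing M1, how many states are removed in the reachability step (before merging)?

1

No path from q5 leads to q1; the other 11 states are all reachable.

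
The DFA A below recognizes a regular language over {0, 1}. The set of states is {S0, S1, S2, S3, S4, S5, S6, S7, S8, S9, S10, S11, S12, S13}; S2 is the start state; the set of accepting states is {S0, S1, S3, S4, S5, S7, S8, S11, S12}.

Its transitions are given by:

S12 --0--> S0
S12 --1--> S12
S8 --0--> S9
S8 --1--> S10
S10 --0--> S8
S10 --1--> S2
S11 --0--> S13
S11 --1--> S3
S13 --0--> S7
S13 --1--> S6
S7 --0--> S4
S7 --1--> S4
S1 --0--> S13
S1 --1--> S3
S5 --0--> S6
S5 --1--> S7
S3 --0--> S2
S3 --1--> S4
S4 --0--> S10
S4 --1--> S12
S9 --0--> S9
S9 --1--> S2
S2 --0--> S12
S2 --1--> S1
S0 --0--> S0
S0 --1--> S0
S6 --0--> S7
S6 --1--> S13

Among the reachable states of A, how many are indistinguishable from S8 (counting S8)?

Reachable states from the start: {S0,S1,S2,S3,S4,S6,S7,S8,S9,S10,S12,S13}. Unreachable: {S5,S11} — drop them.
P0 = {S0,S1,S3,S4,S7,S8,S12} | {S2,S6,S9,S10,S13}.
On input 0, block {S0,S1,S3,S4,S7,S8,S12} splits into {S1,S3,S4,S8} and {S0,S7,S12}.
Refine {S1,S3,S4,S8} on symbol 1: members go to different blocks, giving {S1,S3} and {S4} and {S8}.
Refine {S1,S3} on symbol 1: members go to different blocks, giving {S1} and {S3}.
On input 0, block {S2,S6,S9,S10,S13} splits into {S2,S6,S13} and {S9} and {S10}.
On input 1, block {S2,S6,S13} splits into {S6,S13} and {S2}.
Refine {S0,S7,S12} on symbol 0: members go to different blocks, giving {S0,S12} and {S7}.
Stable partition: {S1} | {S6,S13} | {S0,S12} | {S4} | {S8} | {S3} | {S9} | {S10} | {S2} | {S7} — 10 equivalence classes.
The equivalence class containing S8 is {S8}, of size 1.

1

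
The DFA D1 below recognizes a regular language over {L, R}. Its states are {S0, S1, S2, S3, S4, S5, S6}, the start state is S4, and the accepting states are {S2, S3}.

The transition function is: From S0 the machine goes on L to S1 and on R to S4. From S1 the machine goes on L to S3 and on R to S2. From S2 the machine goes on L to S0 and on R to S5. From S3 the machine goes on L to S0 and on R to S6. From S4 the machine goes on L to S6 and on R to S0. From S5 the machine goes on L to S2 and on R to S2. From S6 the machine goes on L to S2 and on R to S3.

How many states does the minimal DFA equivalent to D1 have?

3

Start with accepting vs non-accepting: {S2,S3} | {S0,S1,S4,S5,S6}.
Refine {S0,S1,S4,S5,S6} on symbol L: members go to different blocks, giving {S1,S5,S6} and {S0,S4}.
The partition is now stable with 3 blocks: {S2,S3} | {S1,S5,S6} | {S0,S4}.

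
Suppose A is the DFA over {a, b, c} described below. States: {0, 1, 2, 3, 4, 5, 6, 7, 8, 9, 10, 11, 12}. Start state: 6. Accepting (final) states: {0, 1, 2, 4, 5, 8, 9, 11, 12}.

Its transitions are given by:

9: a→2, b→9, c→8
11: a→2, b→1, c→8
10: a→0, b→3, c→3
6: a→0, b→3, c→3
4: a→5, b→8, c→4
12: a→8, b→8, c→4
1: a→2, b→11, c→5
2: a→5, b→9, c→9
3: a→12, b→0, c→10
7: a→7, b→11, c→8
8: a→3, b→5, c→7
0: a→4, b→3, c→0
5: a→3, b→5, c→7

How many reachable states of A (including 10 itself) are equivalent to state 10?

2

Every state is reachable, so we keep all 13.
Initial partition by acceptance: {0,1,2,4,5,8,9,11,12} | {3,6,7,10}.
Split {0,1,2,4,5,8,9,11,12} by δ(·,a) → {0,1,2,4,9,11,12} and {5,8}.
Split {0,1,2,4,9,11,12} by δ(·,a) → {0,1,9,11} and {2,4,12}.
On input b, block {0,1,9,11} splits into {1,9,11} and {0}.
Refine {3,6,7,10} on symbol a: members go to different blocks, giving {6,10} and {3} and {7}.
On input b, block {2,4,12} splits into {4,12} and {2}.
The partition is now stable with 8 blocks: {1,9,11} | {6,10} | {5,8} | {4,12} | {0} | {3} | {7} | {2}.
The equivalence class containing 10 is {6,10}, of size 2.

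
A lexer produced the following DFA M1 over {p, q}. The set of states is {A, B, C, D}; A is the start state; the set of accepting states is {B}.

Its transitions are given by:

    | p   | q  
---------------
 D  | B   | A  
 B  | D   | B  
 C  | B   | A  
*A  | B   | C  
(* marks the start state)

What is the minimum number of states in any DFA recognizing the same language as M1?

All states are reachable from the start state.
Start with accepting vs non-accepting: {B} | {A,C,D}.
The partition is now stable with 2 blocks: {B} | {A,C,D}.

2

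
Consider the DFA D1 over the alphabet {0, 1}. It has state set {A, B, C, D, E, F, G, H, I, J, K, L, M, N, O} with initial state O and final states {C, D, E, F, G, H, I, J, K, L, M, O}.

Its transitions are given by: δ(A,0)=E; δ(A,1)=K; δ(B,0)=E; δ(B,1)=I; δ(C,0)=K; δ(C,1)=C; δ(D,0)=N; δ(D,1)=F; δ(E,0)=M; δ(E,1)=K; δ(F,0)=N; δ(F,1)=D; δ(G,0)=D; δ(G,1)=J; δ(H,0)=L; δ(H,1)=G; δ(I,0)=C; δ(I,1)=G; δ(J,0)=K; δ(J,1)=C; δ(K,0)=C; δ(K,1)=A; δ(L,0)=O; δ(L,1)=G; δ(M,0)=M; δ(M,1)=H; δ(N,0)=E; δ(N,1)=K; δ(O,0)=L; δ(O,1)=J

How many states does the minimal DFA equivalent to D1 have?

10

Reachable states from the start: {A,C,D,E,F,G,H,J,K,L,M,N,O}. Unreachable: {B,I} — drop them.
P0 = {C,D,E,F,G,H,J,K,L,M,O} | {A,N}.
On input 0, block {C,D,E,F,G,H,J,K,L,M,O} splits into {C,E,G,H,J,K,L,M,O} and {D,F}.
Split {C,E,G,H,J,K,L,M,O} by δ(·,0) → {C,E,H,J,K,L,M,O} and {G}.
On input 1, block {C,E,H,J,K,L,M,O} splits into {C,E,J,M,O} and {H,L} and {K}.
Split {C,E,J,M,O} by δ(·,0) → {C,J} and {E,M} and {O}.
Refine {H,L} on symbol 0: members go to different blocks, giving {H} and {L}.
Split {E,M} by δ(·,1) → {E} and {M}.
The partition is now stable with 10 blocks: {C,J} | {A,N} | {D,F} | {G} | {H} | {K} | {E} | {O} | {L} | {M}.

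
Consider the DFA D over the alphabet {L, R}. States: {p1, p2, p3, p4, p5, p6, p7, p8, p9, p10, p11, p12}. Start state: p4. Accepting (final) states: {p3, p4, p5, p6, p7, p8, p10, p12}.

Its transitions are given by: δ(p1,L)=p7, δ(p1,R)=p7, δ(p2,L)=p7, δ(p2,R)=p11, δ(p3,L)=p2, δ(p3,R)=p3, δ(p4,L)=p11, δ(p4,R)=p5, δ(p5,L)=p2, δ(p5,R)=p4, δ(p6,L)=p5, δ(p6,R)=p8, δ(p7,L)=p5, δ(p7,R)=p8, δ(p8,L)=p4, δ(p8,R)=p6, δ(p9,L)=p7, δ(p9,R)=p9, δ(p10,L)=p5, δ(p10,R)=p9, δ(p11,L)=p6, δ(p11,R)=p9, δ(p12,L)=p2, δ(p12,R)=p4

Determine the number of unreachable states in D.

4

BFS from p4 reaches {p2, p4, p5, p6, p7, p8, p9, p11}; the 4 state(s) p1, p3, p10, p12 are never visited.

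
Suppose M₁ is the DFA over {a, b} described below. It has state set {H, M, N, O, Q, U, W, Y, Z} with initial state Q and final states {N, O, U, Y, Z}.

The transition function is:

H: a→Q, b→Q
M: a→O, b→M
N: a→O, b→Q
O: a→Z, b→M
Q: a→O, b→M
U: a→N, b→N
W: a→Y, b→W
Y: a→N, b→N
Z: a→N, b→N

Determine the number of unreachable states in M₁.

4

Starting at Q and following transitions, the reachable set is {M, N, O, Q, Z}. That leaves H, U, W, Y unreachable — 4 in total.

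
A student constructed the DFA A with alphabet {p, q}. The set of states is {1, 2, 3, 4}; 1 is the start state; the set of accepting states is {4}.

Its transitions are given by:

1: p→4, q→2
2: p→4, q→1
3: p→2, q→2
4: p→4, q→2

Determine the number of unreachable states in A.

Starting at 1 and following transitions, the reachable set is {1, 2, 4}. That leaves 3 unreachable — 1 in total.

1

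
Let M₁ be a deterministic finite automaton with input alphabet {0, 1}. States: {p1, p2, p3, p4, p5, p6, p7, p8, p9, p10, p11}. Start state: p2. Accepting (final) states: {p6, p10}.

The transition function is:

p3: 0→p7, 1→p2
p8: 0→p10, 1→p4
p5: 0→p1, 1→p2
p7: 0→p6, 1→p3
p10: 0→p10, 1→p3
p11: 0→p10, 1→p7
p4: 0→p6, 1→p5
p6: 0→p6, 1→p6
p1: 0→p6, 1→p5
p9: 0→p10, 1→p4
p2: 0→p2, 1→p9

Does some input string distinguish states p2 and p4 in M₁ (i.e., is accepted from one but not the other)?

Yes

Reachable states from the start: {p1,p2,p3,p4,p5,p6,p7,p9,p10}. Unreachable: {p8,p11} — drop them.
Initial partition by acceptance: {p6,p10} | {p1,p2,p3,p4,p5,p7,p9}.
On input 1, block {p6,p10} splits into {p6} and {p10}.
On input 0, block {p1,p2,p3,p4,p5,p7,p9} splits into {p1,p4,p7} and {p2,p3,p5} and {p9}.
Split {p2,p3,p5} by δ(·,0) → {p3,p5} and {p2}.
No further refinement is possible. Final partition (6 blocks): {p6} | {p1,p4,p7} | {p10} | {p3,p5} | {p9} | {p2}.
p2 and p4 end up in different blocks, so they are distinguishable. For instance, the string '0' is accepted from only p4.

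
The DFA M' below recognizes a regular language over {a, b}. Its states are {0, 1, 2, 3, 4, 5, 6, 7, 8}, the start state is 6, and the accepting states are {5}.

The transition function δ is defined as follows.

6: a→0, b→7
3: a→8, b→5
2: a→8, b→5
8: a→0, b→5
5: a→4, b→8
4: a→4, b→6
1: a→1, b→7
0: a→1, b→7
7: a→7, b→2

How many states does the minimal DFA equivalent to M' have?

States {3} cannot be reached from the start state, so discard them.
P0 = {5} | {0,1,2,4,6,7,8}.
Split {0,1,2,4,6,7,8} by δ(·,b) → {0,1,4,6,7} and {2,8}.
Split {0,1,4,6,7} by δ(·,b) → {0,1,4,6} and {7}.
Split {0,1,4,6} by δ(·,b) → {0,1,6} and {4}.
Split {2,8} by δ(·,a) → {2} and {8}.
Stable partition: {5} | {0,1,6} | {2} | {7} | {4} | {8} — 6 equivalence classes.

6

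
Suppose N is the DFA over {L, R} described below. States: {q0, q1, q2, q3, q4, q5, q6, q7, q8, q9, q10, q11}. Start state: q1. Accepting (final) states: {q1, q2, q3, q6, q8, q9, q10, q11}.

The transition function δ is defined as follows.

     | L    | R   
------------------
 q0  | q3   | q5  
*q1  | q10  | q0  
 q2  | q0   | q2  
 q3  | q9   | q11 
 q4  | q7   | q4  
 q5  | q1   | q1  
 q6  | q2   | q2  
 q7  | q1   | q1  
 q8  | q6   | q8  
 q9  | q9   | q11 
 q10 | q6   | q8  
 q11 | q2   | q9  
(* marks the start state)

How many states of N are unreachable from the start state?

2

BFS from q1 reaches {q0, q1, q2, q3, q5, q6, q8, q9, q10, q11}; the 2 state(s) q4, q7 are never visited.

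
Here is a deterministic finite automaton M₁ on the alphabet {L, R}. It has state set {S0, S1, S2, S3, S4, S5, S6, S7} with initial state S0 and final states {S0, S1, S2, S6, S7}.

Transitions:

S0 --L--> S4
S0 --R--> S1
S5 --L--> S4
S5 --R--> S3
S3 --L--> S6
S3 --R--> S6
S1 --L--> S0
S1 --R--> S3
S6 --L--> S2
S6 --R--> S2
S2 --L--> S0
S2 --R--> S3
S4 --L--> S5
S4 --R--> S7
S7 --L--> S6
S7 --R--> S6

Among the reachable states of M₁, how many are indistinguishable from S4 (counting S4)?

1

All states are reachable from the start state.
Initial partition by acceptance: {S0,S1,S2,S6,S7} | {S3,S4,S5}.
Split {S0,S1,S2,S6,S7} by δ(·,L) → {S1,S2,S6,S7} and {S0}.
Split {S1,S2,S6,S7} by δ(·,L) → {S1,S2} and {S6,S7}.
On input L, block {S3,S4,S5} splits into {S4,S5} and {S3}.
Refine {S4,S5} on symbol R: members go to different blocks, giving {S4} and {S5}.
Split {S6,S7} by δ(·,L) → {S6} and {S7}.
No further refinement is possible. Final partition (7 blocks): {S1,S2} | {S4} | {S0} | {S6} | {S3} | {S5} | {S7}.
The equivalence class containing S4 is {S4}, of size 1.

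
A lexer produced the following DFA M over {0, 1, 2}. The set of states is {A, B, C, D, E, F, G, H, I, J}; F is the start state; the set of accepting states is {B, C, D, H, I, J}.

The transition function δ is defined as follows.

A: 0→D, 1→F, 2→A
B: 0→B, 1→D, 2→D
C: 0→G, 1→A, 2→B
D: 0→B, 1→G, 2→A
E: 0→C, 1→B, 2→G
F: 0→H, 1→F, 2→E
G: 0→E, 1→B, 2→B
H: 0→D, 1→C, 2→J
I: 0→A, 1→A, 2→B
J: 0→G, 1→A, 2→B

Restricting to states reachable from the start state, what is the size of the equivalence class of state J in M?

2

Reachable states from the start: {A,B,C,D,E,F,G,H,J}. Unreachable: {I} — drop them.
Initial partition by acceptance: {B,C,D,H,J} | {A,E,F,G}.
Refine {B,C,D,H,J} on symbol 0: members go to different blocks, giving {B,D,H} and {C,J}.
Refine {B,D,H} on symbol 1: members go to different blocks, giving {B} and {D} and {H}.
Refine {A,E,F,G} on symbol 0: members go to different blocks, giving {A} and {E} and {F} and {G}.
Stable partition: {B} | {A} | {C,J} | {D} | {H} | {E} | {F} | {G} — 8 equivalence classes.
The equivalence class containing J is {C,J}, of size 2.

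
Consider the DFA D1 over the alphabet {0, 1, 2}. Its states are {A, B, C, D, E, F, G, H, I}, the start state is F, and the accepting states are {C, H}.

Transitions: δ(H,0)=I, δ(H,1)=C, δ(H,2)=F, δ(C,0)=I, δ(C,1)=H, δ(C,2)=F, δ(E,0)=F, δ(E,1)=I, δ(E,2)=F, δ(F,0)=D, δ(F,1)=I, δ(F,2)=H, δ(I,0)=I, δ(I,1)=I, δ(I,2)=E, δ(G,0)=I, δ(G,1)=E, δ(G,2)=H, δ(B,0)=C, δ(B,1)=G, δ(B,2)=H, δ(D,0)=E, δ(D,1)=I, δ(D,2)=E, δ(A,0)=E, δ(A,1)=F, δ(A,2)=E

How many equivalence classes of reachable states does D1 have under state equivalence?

States {A,B,G} cannot be reached from the start state, so discard them.
Start with accepting vs non-accepting: {C,H} | {D,E,F,I}.
Split {D,E,F,I} by δ(·,2) → {D,E,I} and {F}.
Refine {D,E,I} on symbol 0: members go to different blocks, giving {D,I} and {E}.
Refine {D,I} on symbol 0: members go to different blocks, giving {D} and {I}.
The partition is now stable with 5 blocks: {C,H} | {D} | {F} | {E} | {I}.

5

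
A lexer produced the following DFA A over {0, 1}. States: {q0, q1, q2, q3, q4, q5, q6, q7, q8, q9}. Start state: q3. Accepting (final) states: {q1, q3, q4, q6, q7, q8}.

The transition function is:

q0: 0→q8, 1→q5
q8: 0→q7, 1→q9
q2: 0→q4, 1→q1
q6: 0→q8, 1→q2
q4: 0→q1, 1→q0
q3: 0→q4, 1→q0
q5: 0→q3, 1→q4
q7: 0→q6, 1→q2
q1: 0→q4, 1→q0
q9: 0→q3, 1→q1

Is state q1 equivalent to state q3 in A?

Every state is reachable, so we keep all 10.
Initial partition by acceptance: {q1,q3,q4,q6,q7,q8} | {q0,q2,q5,q9}.
Refine {q0,q2,q5,q9} on symbol 1: members go to different blocks, giving {q2,q5,q9} and {q0}.
Refine {q1,q3,q4,q6,q7,q8} on symbol 1: members go to different blocks, giving {q1,q3,q4} and {q6,q7,q8}.
Stable partition: {q1,q3,q4} | {q2,q5,q9} | {q0} | {q6,q7,q8} — 4 equivalence classes.
q1 and q3 lie in the same block of the stable partition, so they are equivalent — no string distinguishes them.

Yes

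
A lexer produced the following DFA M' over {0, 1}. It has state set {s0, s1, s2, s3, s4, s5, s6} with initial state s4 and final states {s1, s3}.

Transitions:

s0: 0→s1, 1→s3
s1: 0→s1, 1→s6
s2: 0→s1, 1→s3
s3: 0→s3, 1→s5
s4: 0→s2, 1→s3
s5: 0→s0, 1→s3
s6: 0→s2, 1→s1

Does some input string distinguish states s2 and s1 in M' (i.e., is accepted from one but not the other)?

All states are reachable from the start state.
P0 = {s1,s3} | {s0,s2,s4,s5,s6}.
Split {s0,s2,s4,s5,s6} by δ(·,0) → {s4,s5,s6} and {s0,s2}.
No further refinement is possible. Final partition (3 blocks): {s1,s3} | {s4,s5,s6} | {s0,s2}.
s2 and s1 end up in different blocks, so they are distinguishable. For instance, the string 'ε' is accepted from only s1.

Yes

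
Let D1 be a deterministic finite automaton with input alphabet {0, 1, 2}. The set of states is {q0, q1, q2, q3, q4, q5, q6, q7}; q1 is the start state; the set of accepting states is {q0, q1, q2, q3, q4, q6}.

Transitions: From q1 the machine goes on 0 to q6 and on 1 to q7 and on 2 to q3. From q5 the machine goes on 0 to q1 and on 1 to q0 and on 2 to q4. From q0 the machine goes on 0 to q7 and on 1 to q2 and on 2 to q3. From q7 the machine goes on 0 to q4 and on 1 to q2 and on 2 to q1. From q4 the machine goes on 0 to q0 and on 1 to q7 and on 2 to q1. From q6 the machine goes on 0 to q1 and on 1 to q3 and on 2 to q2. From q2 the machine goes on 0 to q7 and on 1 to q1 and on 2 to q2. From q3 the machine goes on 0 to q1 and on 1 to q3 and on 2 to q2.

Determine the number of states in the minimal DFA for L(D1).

Reachable states from the start: {q0,q1,q2,q3,q4,q6,q7}. Unreachable: {q5} — drop them.
Start with accepting vs non-accepting: {q0,q1,q2,q3,q4,q6} | {q7}.
Refine {q0,q1,q2,q3,q4,q6} on symbol 0: members go to different blocks, giving {q1,q3,q4,q6} and {q0,q2}.
Split {q1,q3,q4,q6} by δ(·,0) → {q1,q3,q6} and {q4}.
Split {q1,q3,q6} by δ(·,1) → {q3,q6} and {q1}.
Split {q0,q2} by δ(·,1) → {q0} and {q2}.
Stable partition: {q3,q6} | {q7} | {q0} | {q4} | {q1} | {q2} — 6 equivalence classes.

6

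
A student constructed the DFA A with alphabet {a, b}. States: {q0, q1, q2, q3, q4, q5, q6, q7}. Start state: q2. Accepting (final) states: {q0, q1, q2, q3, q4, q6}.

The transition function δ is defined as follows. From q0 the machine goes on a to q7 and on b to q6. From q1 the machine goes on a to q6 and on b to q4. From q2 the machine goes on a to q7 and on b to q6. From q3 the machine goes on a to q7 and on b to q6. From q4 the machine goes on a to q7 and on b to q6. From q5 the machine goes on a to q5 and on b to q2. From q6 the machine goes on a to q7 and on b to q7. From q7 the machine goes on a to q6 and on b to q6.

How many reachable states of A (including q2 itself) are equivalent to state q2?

Reachable states from the start: {q2,q6,q7}. Unreachable: {q0,q1,q3,q4,q5} — drop them.
Start with accepting vs non-accepting: {q2,q6} | {q7}.
Split {q2,q6} by δ(·,b) → {q2} and {q6}.
No further refinement is possible. Final partition (3 blocks): {q2} | {q7} | {q6}.
State q2 belongs to the block {q2}, which has 1 states.

1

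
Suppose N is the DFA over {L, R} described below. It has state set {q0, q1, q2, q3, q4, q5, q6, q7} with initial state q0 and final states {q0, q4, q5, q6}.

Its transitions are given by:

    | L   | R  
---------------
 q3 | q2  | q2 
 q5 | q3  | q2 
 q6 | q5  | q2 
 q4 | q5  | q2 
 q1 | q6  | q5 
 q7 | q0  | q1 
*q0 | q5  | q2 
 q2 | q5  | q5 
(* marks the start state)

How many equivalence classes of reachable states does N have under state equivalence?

States {q1,q4,q6,q7} cannot be reached from the start state, so discard them.
P0 = {q0,q5} | {q2,q3}.
Split {q0,q5} by δ(·,L) → {q0} and {q5}.
Split {q2,q3} by δ(·,L) → {q2} and {q3}.
No further refinement is possible. Final partition (4 blocks): {q0} | {q2} | {q5} | {q3}.

4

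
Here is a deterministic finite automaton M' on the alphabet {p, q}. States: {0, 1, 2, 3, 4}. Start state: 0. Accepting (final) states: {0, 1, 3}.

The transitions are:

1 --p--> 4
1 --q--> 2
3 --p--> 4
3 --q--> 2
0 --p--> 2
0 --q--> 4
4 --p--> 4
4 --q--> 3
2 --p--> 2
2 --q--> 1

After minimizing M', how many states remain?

All states are reachable from the start state.
P0 = {0,1,3} | {2,4}.
No further refinement is possible. Final partition (2 blocks): {0,1,3} | {2,4}.

2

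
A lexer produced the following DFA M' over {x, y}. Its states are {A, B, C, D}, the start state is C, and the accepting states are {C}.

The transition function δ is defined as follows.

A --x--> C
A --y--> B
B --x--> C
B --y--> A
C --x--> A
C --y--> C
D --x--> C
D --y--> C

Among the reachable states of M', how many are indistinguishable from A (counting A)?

First remove the unreachable states {D}; 3 states remain.
P0 = {C} | {A,B}.
The partition is now stable with 2 blocks: {C} | {A,B}.
State A belongs to the block {A,B}, which has 2 states.

2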